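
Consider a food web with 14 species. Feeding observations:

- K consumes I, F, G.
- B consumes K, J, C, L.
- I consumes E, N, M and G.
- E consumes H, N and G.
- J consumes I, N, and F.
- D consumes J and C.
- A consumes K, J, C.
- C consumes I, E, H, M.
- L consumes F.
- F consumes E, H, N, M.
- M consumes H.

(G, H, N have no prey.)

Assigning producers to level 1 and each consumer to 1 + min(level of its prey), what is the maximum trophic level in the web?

Producers (level 1): G, H, N.
Following each consumer down to its lowest-level prey: H → F → L (levels 1 through 3).
All prey of L (F 2) are at level 2 or above, so L is at level 1 + 2 = 3.
Every consumer has at least one prey at level 2 or below, so none exceeds level 3.

3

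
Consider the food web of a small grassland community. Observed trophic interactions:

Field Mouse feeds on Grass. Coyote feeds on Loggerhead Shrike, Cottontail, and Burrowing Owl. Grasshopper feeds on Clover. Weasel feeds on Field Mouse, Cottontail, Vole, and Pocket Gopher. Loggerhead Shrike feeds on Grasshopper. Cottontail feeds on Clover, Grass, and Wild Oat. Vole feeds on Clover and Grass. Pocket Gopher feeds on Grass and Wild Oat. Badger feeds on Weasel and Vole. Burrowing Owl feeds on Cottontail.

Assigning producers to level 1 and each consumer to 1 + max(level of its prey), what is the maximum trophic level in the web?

4

Producers (level 1): Clover, Wild Oat, Grass.
Clover → Grasshopper → Loggerhead Shrike → Coyote gives Coyote level 4.
No species has a prey at level 4, so no species reaches level 5.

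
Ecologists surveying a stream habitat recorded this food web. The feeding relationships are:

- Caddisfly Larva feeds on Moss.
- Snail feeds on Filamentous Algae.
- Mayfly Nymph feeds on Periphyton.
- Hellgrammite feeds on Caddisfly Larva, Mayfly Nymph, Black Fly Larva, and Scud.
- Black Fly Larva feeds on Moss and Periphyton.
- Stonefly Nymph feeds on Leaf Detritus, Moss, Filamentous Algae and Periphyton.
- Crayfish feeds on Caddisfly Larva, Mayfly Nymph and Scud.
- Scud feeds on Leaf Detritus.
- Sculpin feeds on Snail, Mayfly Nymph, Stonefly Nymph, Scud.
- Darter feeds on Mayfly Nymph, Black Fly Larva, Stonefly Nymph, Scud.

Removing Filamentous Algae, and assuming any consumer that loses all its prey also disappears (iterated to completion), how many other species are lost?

Remove Filamentous Algae.
Round 1: Snail (all prey gone) → extinct.
No further losses. Total secondary extinctions: 1.

1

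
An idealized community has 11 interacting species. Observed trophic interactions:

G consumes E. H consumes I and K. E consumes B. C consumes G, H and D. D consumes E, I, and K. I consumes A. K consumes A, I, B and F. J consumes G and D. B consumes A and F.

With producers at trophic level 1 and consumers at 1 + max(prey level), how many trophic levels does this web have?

5

Producers (level 1): F, A.
F → B → E → D → C gives C level 5.
No species has a prey at level 5, so no species reaches level 6.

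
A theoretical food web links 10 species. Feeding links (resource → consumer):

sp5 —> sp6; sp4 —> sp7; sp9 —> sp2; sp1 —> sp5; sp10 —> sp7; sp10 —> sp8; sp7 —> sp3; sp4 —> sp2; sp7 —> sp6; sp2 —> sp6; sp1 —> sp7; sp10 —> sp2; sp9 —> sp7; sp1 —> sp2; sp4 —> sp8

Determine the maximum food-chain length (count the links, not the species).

2 links

One longest chain: sp9 → sp2 → sp6.
It has 3 species and 2 links.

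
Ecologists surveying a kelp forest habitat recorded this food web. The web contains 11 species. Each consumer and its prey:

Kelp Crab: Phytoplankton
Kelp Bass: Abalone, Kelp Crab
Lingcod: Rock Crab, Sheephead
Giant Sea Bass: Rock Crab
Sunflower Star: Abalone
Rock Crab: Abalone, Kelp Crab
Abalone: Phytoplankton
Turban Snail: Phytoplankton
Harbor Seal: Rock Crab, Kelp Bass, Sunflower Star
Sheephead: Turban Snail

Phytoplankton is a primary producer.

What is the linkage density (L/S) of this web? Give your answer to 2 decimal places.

There are L = 15 links among S = 11 species.
L/S = 15/11 = 1.3636 ≈ 1.36.

L/S = 1.36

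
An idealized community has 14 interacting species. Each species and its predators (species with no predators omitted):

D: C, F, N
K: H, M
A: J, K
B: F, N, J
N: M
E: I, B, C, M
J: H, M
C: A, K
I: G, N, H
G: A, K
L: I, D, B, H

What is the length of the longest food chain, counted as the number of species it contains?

6 species

One longest chain: L → D → C → A → K → H.
It has 6 species and 5 links.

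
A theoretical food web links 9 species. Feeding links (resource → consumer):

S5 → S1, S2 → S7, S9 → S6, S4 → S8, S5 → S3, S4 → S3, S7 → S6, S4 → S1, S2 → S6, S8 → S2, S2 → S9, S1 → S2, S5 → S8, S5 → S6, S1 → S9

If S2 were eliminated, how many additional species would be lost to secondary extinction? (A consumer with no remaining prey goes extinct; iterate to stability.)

1

Remove S2.
Round 1: S7 (all prey gone) → extinct.
No further losses. Total secondary extinctions: 1.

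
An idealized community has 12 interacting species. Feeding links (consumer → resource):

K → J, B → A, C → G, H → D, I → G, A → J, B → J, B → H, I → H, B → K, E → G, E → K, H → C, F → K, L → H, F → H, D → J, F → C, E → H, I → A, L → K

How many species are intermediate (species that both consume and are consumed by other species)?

5

Intermediate species (has both prey and predators): A, C, D, K, H.
Count: 5.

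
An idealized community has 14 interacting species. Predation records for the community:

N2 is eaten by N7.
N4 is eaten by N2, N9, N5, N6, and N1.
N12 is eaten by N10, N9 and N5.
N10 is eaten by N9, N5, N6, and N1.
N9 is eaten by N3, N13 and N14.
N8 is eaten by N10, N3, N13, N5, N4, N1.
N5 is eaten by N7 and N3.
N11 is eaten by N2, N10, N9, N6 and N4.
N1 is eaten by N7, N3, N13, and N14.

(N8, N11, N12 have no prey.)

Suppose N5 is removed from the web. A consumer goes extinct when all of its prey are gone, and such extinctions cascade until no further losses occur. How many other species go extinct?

0

Remove N5.
Every predator of it retains at least one other prey: N7 still has N2, N1; N3 still has N8, N9, N1.
No consumer loses all prey, so no secondary extinctions occur.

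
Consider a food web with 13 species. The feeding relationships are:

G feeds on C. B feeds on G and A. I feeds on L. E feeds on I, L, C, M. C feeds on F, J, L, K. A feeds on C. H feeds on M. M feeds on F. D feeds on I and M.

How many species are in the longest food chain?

4 species

One longest chain: K → C → A → B.
It has 4 species and 3 links.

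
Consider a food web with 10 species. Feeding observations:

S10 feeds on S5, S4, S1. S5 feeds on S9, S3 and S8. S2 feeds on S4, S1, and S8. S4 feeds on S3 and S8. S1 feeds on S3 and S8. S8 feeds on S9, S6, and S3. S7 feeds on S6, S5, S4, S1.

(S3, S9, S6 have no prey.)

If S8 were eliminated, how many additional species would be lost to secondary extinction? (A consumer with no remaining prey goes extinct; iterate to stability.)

0

Remove S8.
Every predator of it retains at least one other prey: S1 still has S3; S4 still has S3; S5 still has S3, S9; S2 still has S1, S4.
No consumer loses all prey, so no secondary extinctions occur.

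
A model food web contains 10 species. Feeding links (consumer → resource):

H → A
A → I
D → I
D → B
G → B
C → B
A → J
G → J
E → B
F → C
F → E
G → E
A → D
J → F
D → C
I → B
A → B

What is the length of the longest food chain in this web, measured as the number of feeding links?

5 links

One longest chain: B → E → F → J → A → H.
It has 6 species and 5 links.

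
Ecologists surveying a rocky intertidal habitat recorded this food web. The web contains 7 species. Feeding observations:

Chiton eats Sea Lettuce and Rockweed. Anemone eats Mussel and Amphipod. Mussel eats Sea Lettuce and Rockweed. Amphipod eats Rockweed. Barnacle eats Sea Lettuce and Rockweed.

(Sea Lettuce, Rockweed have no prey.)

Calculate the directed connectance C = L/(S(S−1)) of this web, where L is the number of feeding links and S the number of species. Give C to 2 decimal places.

The web has S = 7 species and L = 9 feeding links.
C = L / (S(S−1)) = 9 / 42 = 0.2143 ≈ 0.21.

C = 0.21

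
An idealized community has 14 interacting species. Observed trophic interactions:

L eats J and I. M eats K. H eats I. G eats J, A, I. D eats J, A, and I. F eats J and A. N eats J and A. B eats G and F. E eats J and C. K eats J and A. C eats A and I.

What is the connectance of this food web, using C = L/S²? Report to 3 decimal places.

C = 0.112

The web has S = 14 species and L = 22 feeding links.
C = L / S² = 22 / 196 = 0.1122 ≈ 0.112.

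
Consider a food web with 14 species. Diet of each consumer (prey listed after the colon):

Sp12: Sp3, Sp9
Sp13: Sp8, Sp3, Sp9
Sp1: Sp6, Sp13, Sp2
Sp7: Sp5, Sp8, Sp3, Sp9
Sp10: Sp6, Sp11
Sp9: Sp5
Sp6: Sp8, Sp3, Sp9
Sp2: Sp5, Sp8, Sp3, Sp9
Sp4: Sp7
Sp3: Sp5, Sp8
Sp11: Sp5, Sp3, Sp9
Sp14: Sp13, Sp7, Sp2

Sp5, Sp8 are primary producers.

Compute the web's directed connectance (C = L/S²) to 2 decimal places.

C = 0.16

The web has S = 14 species and L = 31 feeding links.
C = L / S² = 31 / 196 = 0.1582 ≈ 0.16.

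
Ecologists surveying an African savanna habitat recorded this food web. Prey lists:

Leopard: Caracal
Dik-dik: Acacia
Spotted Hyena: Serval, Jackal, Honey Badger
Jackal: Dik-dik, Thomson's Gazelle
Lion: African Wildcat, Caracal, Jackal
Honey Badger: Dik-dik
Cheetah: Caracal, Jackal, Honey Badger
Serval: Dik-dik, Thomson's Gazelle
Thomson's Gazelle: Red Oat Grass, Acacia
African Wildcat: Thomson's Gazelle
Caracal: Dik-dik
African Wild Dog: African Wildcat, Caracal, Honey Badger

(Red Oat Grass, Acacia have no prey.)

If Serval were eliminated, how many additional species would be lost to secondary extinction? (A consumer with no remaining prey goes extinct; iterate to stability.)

Remove Serval.
Every predator of it retains at least one other prey: Spotted Hyena still has Jackal, Honey Badger.
No consumer loses all prey, so no secondary extinctions occur.

0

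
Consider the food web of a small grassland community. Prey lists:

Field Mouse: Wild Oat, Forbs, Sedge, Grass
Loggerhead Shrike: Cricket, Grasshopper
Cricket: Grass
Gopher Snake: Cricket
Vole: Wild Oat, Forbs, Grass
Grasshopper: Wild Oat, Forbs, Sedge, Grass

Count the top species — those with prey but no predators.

4

Top species (has prey, but nothing eats it): Vole, Field Mouse, Loggerhead Shrike, Gopher Snake.
Count: 4.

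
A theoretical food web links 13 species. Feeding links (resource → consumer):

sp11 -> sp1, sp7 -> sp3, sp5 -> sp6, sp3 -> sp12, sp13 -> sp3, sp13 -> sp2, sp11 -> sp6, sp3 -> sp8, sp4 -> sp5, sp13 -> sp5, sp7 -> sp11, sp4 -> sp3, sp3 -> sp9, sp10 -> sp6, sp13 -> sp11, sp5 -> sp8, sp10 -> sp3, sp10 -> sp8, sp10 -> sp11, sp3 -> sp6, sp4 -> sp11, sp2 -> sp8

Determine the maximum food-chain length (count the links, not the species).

One longest chain: sp13 → sp3 → sp9.
It has 3 species and 2 links.

2 links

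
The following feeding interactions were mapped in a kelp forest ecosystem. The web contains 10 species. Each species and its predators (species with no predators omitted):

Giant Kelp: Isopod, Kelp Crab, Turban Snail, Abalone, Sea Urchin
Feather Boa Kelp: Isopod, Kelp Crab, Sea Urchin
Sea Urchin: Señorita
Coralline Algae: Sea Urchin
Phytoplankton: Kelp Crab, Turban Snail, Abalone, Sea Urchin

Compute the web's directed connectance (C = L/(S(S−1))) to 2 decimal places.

The web has S = 10 species and L = 14 feeding links.
C = L / (S(S−1)) = 14 / 90 = 0.1556 ≈ 0.16.

C = 0.16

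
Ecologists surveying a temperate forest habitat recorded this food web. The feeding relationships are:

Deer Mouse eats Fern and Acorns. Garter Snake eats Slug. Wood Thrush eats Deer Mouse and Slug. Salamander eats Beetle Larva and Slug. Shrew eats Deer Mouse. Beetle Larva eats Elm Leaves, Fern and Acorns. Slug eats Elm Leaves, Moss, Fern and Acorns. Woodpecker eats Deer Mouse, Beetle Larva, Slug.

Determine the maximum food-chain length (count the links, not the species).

2 links

One longest chain: Acorns → Slug → Wood Thrush.
It has 3 species and 2 links.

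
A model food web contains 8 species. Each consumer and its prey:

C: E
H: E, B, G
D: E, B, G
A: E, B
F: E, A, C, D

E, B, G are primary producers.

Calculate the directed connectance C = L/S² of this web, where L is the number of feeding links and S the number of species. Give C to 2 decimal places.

C = 0.20

The web has S = 8 species and L = 13 feeding links.
C = L / S² = 13 / 64 = 0.2031 ≈ 0.20.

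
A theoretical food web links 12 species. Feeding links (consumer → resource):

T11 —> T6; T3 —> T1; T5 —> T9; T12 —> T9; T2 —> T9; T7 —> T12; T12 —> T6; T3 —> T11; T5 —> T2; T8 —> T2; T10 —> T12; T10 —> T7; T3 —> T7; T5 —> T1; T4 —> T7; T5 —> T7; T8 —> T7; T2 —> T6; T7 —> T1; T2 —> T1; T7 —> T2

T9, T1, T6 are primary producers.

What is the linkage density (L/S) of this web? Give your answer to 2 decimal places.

There are L = 21 links among S = 12 species.
L/S = 21/12 = 1.7500 ≈ 1.75.

L/S = 1.75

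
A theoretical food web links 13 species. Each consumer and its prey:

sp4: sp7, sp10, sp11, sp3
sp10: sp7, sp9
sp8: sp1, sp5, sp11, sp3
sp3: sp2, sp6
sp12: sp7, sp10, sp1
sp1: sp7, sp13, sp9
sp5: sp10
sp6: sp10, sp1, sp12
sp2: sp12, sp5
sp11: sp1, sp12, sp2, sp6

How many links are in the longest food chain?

5 links

One longest chain: sp7 → sp10 → sp12 → sp6 → sp11 → sp8.
It has 6 species and 5 links.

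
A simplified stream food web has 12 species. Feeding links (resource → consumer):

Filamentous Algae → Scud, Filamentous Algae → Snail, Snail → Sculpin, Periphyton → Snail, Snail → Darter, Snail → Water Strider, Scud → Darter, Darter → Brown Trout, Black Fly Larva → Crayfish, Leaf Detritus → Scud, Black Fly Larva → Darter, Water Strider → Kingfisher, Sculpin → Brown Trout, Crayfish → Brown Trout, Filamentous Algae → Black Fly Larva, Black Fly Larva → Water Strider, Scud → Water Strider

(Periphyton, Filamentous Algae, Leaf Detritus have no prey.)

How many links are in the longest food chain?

One longest chain: Periphyton → Snail → Water Strider → Kingfisher.
It has 4 species and 3 links.

3 links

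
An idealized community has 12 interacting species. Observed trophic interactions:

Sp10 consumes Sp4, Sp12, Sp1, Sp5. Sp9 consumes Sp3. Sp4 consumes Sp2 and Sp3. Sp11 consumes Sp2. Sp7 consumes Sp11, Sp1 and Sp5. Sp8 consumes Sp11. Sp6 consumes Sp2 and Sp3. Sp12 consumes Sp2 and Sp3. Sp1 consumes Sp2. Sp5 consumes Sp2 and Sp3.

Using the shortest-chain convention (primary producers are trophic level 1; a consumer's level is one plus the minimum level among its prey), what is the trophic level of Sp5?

Trophic level 2

Sp2 is a producer → level 1.
Sp5 eats Sp2 → level 2.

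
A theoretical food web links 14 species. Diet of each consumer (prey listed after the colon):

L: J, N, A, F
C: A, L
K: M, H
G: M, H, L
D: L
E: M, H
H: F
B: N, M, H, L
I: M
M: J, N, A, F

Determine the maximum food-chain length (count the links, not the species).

One longest chain: J → M → I.
It has 3 species and 2 links.

2 links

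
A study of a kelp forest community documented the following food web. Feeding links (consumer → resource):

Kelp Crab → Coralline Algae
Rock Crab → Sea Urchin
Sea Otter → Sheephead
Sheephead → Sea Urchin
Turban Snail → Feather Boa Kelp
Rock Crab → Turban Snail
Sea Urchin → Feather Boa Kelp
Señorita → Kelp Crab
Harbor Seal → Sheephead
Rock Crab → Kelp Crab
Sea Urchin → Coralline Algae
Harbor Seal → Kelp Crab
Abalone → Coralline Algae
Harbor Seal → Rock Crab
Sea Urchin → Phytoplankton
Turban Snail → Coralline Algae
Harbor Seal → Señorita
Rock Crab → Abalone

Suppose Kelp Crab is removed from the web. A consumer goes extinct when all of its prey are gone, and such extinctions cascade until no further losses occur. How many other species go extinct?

Remove Kelp Crab.
Round 1: Señorita (all prey gone) → extinct.
No further losses. Total secondary extinctions: 1.

1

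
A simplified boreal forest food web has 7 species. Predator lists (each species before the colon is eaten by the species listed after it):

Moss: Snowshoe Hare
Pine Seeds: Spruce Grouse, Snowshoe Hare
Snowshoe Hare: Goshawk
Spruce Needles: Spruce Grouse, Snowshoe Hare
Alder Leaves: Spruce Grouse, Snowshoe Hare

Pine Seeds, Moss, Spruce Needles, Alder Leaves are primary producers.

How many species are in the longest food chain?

One longest chain: Pine Seeds → Snowshoe Hare → Goshawk.
It has 3 species and 2 links.

3 species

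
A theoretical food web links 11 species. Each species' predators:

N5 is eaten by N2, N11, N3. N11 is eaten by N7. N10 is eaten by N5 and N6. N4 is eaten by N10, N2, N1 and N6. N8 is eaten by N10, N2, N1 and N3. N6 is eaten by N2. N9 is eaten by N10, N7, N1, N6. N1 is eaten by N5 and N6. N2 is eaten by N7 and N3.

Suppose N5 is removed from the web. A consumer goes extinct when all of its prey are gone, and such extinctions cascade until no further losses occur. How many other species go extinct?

1

Remove N5.
Round 1: N11 (all prey gone) → extinct.
No further losses. Total secondary extinctions: 1.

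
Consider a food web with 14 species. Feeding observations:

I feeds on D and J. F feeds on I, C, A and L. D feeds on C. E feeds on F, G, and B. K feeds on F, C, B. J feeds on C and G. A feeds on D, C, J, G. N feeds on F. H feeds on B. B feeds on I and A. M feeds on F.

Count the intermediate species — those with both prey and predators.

Intermediate species (has both prey and predators): D, J, I, A, F, B.
Count: 6.

6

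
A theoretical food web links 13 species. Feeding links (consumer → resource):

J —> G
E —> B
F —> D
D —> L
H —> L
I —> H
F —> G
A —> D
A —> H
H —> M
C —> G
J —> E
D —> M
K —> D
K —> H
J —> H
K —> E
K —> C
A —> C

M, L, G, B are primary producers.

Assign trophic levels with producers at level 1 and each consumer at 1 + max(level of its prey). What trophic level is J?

B is a producer → level 1.
E eats B → level 2.
J eats E (level 2); other prey at levels: G 1, H 2 → level 3.

Trophic level 3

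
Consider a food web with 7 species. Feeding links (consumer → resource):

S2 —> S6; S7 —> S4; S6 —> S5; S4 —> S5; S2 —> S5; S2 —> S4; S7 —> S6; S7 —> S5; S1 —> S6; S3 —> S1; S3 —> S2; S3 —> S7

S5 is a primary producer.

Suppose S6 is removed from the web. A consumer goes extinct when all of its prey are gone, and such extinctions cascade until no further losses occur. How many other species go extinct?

Remove S6.
Round 1: S1 (all prey gone) → extinct.
No further losses. Total secondary extinctions: 1.

1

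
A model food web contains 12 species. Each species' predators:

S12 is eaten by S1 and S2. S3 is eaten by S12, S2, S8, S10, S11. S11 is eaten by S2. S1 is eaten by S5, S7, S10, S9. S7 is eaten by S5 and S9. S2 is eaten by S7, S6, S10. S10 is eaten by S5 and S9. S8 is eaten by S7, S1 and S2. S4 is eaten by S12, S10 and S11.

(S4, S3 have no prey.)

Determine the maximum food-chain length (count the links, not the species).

4 links

One longest chain: S3 → S8 → S1 → S10 → S9.
It has 5 species and 4 links.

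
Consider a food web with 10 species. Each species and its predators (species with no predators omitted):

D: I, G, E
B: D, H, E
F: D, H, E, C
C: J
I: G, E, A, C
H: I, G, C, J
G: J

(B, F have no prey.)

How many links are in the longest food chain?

4 links

One longest chain: B → D → I → C → J.
It has 5 species and 4 links.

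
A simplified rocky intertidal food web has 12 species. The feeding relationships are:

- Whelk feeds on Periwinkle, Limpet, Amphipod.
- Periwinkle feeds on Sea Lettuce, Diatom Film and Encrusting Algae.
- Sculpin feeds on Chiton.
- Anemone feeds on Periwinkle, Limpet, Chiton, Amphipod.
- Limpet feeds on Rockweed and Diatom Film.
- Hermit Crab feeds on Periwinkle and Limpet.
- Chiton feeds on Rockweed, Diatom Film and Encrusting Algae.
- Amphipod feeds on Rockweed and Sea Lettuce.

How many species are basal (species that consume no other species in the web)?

Basal species (no prey listed): Diatom Film, Sea Lettuce, Rockweed, Encrusting Algae.
Count: 4.

4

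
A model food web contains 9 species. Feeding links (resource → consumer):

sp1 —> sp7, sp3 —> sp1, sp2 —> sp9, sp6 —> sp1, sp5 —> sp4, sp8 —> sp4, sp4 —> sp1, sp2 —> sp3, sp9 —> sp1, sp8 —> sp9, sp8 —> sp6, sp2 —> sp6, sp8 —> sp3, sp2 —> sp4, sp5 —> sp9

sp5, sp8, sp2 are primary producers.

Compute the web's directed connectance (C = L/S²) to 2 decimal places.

C = 0.19

The web has S = 9 species and L = 15 feeding links.
C = L / S² = 15 / 81 = 0.1852 ≈ 0.19.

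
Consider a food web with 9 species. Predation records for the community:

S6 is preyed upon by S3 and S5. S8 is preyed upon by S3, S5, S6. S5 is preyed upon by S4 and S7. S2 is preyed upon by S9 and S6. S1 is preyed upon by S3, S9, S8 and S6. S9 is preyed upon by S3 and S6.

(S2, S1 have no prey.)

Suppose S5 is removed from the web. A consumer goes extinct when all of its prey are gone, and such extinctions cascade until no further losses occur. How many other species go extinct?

Remove S5.
Round 1: S7 (all prey gone), S4 (all prey gone) → extinct.
No further losses. Total secondary extinctions: 2.

2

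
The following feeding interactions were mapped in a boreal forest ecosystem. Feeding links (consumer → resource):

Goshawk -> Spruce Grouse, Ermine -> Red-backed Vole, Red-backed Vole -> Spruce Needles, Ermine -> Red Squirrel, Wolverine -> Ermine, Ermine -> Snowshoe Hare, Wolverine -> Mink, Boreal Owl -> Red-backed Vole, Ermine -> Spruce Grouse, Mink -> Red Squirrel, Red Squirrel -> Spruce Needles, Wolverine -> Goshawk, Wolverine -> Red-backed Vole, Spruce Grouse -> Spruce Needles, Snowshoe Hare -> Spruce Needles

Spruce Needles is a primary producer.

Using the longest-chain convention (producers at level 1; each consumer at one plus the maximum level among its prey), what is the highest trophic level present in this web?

4

Producers (level 1): Spruce Needles.
Spruce Needles → Red Squirrel → Mink → Wolverine gives Wolverine level 4.
No species has a prey at level 4, so no species reaches level 5.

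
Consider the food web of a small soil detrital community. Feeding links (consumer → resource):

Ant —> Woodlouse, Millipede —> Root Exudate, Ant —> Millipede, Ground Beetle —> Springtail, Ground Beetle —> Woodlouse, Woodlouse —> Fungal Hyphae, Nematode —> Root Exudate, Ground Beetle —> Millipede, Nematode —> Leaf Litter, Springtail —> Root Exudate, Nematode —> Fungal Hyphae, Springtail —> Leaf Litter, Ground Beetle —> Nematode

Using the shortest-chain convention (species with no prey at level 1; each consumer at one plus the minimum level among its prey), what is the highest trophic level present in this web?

Basal resources (level 1): Leaf Litter, Fungal Hyphae, Root Exudate.
Following each consumer down to its lowest-level prey: Root Exudate → Millipede → Ant (levels 1 through 3).
All prey of Ant (Millipede 2, Woodlouse 2) are at level 2 or above, so Ant is at level 1 + 2 = 3.
Every consumer has at least one prey at level 2 or below, so none exceeds level 3.

3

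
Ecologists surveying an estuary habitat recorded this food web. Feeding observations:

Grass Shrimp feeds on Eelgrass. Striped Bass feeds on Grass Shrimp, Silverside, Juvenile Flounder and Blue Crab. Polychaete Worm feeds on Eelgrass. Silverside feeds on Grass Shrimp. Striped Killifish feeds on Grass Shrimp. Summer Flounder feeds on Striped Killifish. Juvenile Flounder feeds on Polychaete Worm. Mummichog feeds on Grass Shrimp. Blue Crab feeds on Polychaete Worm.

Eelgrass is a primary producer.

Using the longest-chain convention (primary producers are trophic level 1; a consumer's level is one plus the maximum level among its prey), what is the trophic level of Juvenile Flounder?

Eelgrass is a producer → level 1.
Polychaete Worm eats Eelgrass → level 2.
Juvenile Flounder eats Polychaete Worm → level 3.

Trophic level 3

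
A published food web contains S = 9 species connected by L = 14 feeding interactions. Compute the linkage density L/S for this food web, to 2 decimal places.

There are L = 14 links among S = 9 species.
L/S = 14/9 = 1.5556 ≈ 1.56.

L/S = 1.56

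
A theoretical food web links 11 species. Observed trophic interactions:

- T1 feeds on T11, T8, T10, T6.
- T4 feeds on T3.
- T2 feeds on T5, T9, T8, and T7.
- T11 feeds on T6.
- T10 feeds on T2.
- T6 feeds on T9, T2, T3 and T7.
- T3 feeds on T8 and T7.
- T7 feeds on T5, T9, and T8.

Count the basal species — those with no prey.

3

Basal species (no prey listed): T9, T5, T8.
Count: 3.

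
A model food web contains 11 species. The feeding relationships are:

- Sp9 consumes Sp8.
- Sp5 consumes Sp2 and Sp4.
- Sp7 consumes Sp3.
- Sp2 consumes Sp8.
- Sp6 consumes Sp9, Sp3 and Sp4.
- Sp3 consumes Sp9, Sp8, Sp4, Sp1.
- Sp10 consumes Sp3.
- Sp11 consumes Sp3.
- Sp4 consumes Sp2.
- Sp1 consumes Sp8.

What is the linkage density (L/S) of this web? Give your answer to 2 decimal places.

There are L = 16 links among S = 11 species.
L/S = 16/11 = 1.4545 ≈ 1.45.

L/S = 1.45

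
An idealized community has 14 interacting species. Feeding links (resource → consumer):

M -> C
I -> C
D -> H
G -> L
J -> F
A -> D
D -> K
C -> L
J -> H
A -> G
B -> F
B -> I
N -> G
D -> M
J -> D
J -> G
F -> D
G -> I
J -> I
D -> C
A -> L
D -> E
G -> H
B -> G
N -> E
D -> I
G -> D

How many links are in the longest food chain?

5 links

One longest chain: A → G → D → I → C → L.
It has 6 species and 5 links.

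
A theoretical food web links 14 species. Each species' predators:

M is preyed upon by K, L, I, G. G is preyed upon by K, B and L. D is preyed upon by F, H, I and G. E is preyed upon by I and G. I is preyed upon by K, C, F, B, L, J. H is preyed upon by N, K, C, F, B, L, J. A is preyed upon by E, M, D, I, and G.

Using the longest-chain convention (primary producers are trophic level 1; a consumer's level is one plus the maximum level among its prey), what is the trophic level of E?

A is a producer → level 1.
E eats A → level 2.

Trophic level 2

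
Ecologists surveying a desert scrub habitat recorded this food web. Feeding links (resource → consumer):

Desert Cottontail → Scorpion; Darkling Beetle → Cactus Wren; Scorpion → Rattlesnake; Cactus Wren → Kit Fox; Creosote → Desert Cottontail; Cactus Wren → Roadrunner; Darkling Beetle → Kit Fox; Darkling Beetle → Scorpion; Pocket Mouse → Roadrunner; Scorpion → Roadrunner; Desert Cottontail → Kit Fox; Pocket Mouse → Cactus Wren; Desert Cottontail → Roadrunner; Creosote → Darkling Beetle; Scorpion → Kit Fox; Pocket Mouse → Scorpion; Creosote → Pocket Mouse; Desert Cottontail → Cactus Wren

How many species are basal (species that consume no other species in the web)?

Basal species (no prey listed): Creosote.
Count: 1.

1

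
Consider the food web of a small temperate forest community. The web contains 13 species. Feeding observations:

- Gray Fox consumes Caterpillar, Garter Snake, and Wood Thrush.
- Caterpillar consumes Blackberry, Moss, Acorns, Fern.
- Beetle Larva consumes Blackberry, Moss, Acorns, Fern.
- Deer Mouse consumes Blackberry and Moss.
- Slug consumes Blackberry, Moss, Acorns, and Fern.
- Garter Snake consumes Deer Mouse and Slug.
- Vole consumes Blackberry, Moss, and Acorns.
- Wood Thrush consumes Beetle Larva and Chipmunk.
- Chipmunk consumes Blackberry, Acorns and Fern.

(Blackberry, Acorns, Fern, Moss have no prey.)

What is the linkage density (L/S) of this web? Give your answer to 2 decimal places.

There are L = 27 links among S = 13 species.
L/S = 27/13 = 2.0769 ≈ 2.08.

L/S = 2.08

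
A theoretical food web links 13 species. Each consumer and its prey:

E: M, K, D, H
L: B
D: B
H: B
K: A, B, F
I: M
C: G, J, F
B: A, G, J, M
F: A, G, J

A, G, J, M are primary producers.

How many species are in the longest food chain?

One longest chain: A → B → K → E.
It has 4 species and 3 links.

4 species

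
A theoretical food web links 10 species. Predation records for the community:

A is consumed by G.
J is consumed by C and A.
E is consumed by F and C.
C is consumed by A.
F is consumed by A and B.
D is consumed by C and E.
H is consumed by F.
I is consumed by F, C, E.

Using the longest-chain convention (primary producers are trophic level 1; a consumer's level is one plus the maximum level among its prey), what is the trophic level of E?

Trophic level 2

I is a producer → level 1.
E eats I (level 1); other prey at levels: D 1 → level 2.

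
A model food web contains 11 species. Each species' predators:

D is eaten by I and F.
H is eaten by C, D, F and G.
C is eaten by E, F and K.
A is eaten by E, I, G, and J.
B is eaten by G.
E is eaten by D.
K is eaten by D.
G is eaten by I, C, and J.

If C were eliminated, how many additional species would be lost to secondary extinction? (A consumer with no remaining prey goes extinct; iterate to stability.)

1

Remove C.
Round 1: K (all prey gone) → extinct.
No further losses. Total secondary extinctions: 1.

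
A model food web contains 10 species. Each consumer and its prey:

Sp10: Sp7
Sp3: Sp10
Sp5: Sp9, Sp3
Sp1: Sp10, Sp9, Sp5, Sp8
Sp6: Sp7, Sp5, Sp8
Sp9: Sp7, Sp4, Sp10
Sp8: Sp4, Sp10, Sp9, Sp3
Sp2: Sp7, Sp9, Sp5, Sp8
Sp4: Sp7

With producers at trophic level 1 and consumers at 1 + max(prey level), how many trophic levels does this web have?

5

Producers (level 1): Sp7.
Sp7 → Sp4 → Sp9 → Sp5 → Sp6 gives Sp6 level 5.
No species has a prey at level 5, so no species reaches level 6.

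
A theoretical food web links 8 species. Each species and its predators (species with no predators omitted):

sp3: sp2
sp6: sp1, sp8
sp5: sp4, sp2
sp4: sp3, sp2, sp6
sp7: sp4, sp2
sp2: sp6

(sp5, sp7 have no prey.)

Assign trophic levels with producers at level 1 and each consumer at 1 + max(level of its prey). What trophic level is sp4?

sp5 is a producer → level 1.
sp4 eats sp5 (level 1); other prey at levels: sp7 1 → level 2.

Trophic level 2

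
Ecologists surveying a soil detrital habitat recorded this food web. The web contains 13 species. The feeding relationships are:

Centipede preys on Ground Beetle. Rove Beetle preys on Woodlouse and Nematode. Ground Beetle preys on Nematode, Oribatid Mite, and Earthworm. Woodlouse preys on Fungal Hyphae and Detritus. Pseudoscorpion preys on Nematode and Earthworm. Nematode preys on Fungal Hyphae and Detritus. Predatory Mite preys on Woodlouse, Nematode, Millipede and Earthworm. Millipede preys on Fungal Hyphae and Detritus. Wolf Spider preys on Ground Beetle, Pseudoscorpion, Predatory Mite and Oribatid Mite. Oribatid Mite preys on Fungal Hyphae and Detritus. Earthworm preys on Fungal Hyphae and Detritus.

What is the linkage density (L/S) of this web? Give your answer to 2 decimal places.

There are L = 26 links among S = 13 species.
L/S = 26/13 = 2.0000 ≈ 2.00.

L/S = 2.00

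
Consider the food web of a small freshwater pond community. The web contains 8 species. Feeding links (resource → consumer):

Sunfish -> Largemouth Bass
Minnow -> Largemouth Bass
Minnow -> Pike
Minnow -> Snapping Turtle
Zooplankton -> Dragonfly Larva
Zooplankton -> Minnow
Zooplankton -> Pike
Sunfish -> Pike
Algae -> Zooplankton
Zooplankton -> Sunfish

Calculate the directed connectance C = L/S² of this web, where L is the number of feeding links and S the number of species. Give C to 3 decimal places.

The web has S = 8 species and L = 10 feeding links.
C = L / S² = 10 / 64 = 0.1562 ≈ 0.156.

C = 0.156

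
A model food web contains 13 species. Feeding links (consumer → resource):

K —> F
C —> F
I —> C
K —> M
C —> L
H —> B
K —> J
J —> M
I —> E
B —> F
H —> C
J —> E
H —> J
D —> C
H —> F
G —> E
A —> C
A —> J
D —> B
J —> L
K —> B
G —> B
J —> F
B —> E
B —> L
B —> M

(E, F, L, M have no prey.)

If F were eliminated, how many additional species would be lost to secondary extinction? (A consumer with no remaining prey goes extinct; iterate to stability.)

Remove F.
Every predator of it retains at least one other prey: C still has L; B still has E, L, M; J still has E, L, M; H still has C, B, J; K still has M, B, J.
No consumer loses all prey, so no secondary extinctions occur.

0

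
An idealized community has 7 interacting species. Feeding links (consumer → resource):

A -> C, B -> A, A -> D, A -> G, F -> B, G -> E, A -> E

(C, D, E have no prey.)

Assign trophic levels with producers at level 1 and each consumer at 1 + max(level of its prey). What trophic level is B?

E is a producer → level 1.
G eats E → level 2.
A eats G (level 2); other prey at levels: C 1, D 1, E 1 → level 3.
B eats A → level 4.

Trophic level 4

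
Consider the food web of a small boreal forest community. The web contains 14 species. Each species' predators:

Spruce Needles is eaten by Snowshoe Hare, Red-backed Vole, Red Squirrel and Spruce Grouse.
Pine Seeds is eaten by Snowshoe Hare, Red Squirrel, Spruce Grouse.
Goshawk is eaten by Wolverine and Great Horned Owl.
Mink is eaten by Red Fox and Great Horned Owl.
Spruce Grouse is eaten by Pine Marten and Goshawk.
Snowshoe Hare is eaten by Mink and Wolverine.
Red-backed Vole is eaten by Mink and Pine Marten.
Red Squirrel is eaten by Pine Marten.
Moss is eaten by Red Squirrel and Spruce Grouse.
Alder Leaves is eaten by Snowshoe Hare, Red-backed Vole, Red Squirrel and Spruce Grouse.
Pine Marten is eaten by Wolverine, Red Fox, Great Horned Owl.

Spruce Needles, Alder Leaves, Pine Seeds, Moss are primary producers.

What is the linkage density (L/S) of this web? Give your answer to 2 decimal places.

L/S = 1.93

There are L = 27 links among S = 14 species.
L/S = 27/14 = 1.9286 ≈ 1.93.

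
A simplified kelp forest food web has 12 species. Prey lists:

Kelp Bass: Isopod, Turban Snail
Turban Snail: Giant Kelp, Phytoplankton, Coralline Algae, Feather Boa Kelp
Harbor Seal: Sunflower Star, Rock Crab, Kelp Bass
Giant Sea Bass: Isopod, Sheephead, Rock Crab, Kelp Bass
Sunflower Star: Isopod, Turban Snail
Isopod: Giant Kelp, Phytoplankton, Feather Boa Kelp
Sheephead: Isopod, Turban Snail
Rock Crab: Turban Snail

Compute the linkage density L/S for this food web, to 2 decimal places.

There are L = 21 links among S = 12 species.
L/S = 21/12 = 1.7500 ≈ 1.75.

L/S = 1.75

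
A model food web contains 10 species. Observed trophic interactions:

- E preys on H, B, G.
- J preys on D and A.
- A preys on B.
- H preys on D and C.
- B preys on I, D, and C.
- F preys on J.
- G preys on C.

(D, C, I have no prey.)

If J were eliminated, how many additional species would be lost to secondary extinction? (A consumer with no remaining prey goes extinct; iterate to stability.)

1

Remove J.
Round 1: F (all prey gone) → extinct.
No further losses. Total secondary extinctions: 1.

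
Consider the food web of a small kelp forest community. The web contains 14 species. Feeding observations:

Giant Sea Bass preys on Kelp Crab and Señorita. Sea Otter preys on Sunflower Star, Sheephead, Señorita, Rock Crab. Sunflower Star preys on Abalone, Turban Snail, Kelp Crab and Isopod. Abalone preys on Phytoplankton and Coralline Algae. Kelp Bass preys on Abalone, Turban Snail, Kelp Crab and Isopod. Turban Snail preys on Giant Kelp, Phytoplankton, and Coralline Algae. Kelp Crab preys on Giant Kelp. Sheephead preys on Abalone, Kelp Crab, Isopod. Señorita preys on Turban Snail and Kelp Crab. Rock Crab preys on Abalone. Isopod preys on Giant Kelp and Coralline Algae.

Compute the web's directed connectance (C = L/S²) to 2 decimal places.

C = 0.14

The web has S = 14 species and L = 28 feeding links.
C = L / S² = 28 / 196 = 0.1429 ≈ 0.14.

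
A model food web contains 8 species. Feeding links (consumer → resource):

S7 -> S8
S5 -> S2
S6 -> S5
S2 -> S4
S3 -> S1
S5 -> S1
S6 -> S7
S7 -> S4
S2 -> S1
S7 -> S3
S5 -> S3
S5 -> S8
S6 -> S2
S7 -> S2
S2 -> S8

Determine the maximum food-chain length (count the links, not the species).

3 links

One longest chain: S1 → S3 → S7 → S6.
It has 4 species and 3 links.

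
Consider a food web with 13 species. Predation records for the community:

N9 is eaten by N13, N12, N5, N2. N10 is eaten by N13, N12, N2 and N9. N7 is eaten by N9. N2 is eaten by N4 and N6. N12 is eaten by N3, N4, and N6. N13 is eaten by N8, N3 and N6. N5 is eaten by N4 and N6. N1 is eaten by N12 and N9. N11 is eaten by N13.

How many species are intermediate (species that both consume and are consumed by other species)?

5

Intermediate species (has both prey and predators): N9, N2, N12, N13, N5.
Count: 5.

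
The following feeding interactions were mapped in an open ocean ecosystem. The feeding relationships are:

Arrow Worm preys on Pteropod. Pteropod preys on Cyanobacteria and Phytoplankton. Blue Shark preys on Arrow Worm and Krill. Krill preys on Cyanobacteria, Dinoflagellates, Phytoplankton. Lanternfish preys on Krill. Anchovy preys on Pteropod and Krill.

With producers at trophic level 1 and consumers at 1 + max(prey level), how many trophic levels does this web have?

Producers (level 1): Cyanobacteria, Dinoflagellates, Phytoplankton.
Cyanobacteria → Pteropod → Arrow Worm → Blue Shark gives Blue Shark level 4.
No species has a prey at level 4, so no species reaches level 5.

4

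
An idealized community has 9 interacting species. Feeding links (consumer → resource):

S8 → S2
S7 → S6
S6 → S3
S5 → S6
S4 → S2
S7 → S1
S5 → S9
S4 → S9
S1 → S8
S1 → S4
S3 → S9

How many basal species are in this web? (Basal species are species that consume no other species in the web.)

2

Basal species (no prey listed): S9, S2.
Count: 2.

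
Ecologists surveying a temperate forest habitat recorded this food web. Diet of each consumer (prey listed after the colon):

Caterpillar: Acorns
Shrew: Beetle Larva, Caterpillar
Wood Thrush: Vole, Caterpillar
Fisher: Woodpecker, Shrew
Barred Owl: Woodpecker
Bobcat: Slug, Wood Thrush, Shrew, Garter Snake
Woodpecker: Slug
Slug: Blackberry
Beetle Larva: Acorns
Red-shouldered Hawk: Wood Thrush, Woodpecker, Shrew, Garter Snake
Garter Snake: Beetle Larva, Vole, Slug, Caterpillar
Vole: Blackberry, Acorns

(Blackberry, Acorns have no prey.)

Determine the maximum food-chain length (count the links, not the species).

One longest chain: Acorns → Beetle Larva → Shrew → Bobcat.
It has 4 species and 3 links.

3 links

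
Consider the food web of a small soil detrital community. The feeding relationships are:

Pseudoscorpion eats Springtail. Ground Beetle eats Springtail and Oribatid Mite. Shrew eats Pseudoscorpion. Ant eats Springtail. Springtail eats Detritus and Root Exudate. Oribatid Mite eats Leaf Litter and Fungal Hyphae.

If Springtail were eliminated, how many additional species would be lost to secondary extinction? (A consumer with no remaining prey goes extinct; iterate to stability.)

Remove Springtail.
Round 1: Ant (all prey gone), Pseudoscorpion (all prey gone) → extinct.
Round 2: Shrew (all prey gone) → extinct.
No further losses. Total secondary extinctions: 3.

3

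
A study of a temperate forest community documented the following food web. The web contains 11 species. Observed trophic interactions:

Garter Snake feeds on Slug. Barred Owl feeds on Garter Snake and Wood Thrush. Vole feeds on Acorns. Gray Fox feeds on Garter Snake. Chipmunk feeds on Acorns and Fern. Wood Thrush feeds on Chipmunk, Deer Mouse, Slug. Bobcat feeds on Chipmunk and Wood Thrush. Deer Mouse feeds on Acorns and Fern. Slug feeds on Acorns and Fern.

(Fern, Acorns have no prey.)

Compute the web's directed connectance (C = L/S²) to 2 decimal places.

The web has S = 11 species and L = 16 feeding links.
C = L / S² = 16 / 121 = 0.1322 ≈ 0.13.

C = 0.13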